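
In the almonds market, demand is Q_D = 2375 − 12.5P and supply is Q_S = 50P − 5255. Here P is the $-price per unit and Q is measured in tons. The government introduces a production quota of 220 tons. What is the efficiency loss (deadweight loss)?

$19782.05

In inverse form: demand P = 190 − 0.08Q, supply P = 105.1 + 0.02Q.
Competitive equilibrium: 190 − 0.08Q = 105.1 + 0.02Q → Q* = 849, P* = 122.08.
At Q = 220: demand price = 190 − 0.08·220 = 172.4; supply price = 105.1 + 0.02·220 = 109.5.
ΔQ = 849 − 220 = 629; wedge = 172.4 − 109.5 = 62.9.
Deadweight loss = ½ × 629 × 62.9 = $19782.05.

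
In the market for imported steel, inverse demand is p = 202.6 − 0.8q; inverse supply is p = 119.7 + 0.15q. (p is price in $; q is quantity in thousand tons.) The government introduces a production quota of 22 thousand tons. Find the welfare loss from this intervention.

Competitive equilibrium: 202.6 − 0.8q = 119.7 + 0.15q → q* = 87.2632, p* = 132.7895.
At q = 22: demand price = 202.6 − 0.8·22 = 185; supply price = 119.7 + 0.15·22 = 123.
Δq = 87.2632 − 22 = 65.2632; wedge = 185 − 123 = 62.
Deadweight loss = ½ × 65.2632 × 62 = $2023.16 thousand.

$2023.16 thousand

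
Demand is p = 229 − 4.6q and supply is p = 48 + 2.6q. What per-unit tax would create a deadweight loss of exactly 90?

Competitive equilibrium: 229 − 4.6q = 48 + 2.6q → q* = 25.1389, p* = 113.3611.
A tax t gives Δq = t/7.2 and wedge t, so DWL = t²/14.4.
t²/14.4 = 90 → t² = 1296 → t = 36.

36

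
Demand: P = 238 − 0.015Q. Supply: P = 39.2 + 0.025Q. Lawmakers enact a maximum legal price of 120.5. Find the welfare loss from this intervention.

Competitive equilibrium: 238 − 0.015Q = 39.2 + 0.025Q → Q* = 4970, P* = 163.45.
At the ceiling P = 120.5, quantity supplied = (120.5 − 39.2)/0.025 = 3252.
Willingness to pay at Q' = 3252: 238 − 0.015·3252 = 189.22.
ΔQ = 4970 − 3252 = 1718; wedge = 189.22 − 120.5 = 68.72.
Welfare loss = ½ × 1718 × 68.72 = 59030.48.

59030.48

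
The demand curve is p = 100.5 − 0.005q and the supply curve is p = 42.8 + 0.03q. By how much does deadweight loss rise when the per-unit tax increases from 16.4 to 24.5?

4732.71

Competitive equilibrium: 100.5 − 0.005q = 42.8 + 0.03q → q* = 1648.5714, p* = 92.2571.
For a per-unit tax t: Δq = t/0.035, so DWL = ½·t·(t/0.035) = t²/0.07.
At t = 16.4: DWL = 3842.286. At t = 24.5: DWL = 8575.
Increase = 8575 − 3842.286 = 4732.71.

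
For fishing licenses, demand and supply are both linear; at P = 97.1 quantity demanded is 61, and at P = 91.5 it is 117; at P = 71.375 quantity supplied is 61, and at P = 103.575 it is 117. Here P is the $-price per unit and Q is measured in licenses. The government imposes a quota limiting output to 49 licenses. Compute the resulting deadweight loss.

Demand slope = (91.5 − 97.1)/(117 − 61) = −0.1, so P = 103.2 − 0.1Q.
Supply slope = (103.575 − 71.375)/(117 − 61) = 0.575, so P = 36.3 + 0.575Q.
Competitive equilibrium: 103.2 − 0.1Q = 36.3 + 0.575Q → Q* = 99.1111, P* = 93.2889.
At Q = 49: demand price = 103.2 − 0.1·49 = 98.3; supply price = 36.3 + 0.575·49 = 64.475.
ΔQ = 99.1111 − 49 = 50.1111; wedge = 98.3 − 64.475 = 33.825.
Deadweight loss = ½ × 50.1111 × 33.825 = $847.50.

$847.50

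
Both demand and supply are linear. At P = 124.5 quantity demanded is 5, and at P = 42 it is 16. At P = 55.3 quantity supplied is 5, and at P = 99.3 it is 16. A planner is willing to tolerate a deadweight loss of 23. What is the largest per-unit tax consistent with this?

23

Demand slope = (42 − 124.5)/(16 − 5) = −7.5, so P = 162 − 7.5Q.
Supply slope = (99.3 − 55.3)/(16 − 5) = 4, so P = 35.3 + 4Q.
Competitive equilibrium: 162 − 7.5Q = 35.3 + 4Q → Q* = 11.0174, P* = 79.3696.
A tax t gives ΔQ = t/11.5 and wedge t, so DWL = t²/23.
t²/23 = 23 → t² = 529 → t = 23.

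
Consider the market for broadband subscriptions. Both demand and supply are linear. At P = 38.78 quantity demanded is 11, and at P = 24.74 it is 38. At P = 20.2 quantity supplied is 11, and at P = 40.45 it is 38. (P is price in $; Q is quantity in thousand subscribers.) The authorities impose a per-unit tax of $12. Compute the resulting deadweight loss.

$56.69 thousand

Demand slope = (24.74 − 38.78)/(38 − 11) = −0.52, so P = 44.5 − 0.52Q.
Supply slope = (40.45 − 20.2)/(38 − 11) = 0.75, so P = 11.95 + 0.75Q.
Competitive equilibrium: 44.5 − 0.52Q = 11.95 + 0.75Q → Q* = 25.6299, P* = 31.1724.
With the tax, the buyer price exceeds the seller price by 12: (44.5 − 0.52Q) − (11.95 + 0.75Q) = 12 → Q' = 16.1811.
ΔQ = 25.6299 − 16.1811 = 9.4488; the wedge equals the tax, 12.
The triangle = ½ × 9.4488 × 12 = $56.69 thousand.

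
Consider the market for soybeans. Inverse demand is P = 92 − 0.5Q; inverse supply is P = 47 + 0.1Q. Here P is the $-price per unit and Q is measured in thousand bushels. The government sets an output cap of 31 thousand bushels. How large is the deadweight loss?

Competitive equilibrium: 92 − 0.5Q = 47 + 0.1Q → Q* = 75, P* = 54.5.
At Q = 31: demand price = 92 − 0.5·31 = 76.5; supply price = 47 + 0.1·31 = 50.1.
ΔQ = 75 − 31 = 44; wedge = 76.5 − 50.1 = 26.4.
Deadweight loss = ½ × 44 × 26.4 = $580.80 thousand.

$580.80 thousand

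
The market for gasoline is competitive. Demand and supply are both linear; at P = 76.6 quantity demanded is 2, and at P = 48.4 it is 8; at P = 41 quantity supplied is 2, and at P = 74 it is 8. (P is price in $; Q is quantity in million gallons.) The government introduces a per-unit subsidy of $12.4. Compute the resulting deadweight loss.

$7.54 million

Demand slope = (48.4 − 76.6)/(8 − 2) = −4.7, so P = 86 − 4.7Q.
Supply slope = (74 − 41)/(8 − 2) = 5.5, so P = 30 + 5.5Q.
Competitive equilibrium: 86 − 4.7Q = 30 + 5.5Q → Q* = 5.4902, P* = 60.1961.
The subsidy lowers effective supply by 12.4: P = 17.6 + 5.5Q.
New quantity: 86 − 4.7Q = 17.6 + 5.5Q → Q' = 6.7059.
Overproduction ΔQ = 6.7059 − 5.4902 = 1.2157; wedge = subsidy = 12.4.
Deadweight loss = ½ × 1.2157 × 12.4 = $7.54 million.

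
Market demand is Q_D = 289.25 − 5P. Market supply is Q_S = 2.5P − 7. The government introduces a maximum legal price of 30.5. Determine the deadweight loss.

In inverse form: demand P = 57.85 − 0.2Q, supply P = 2.8 + 0.4Q.
Competitive equilibrium: 57.85 − 0.2Q = 2.8 + 0.4Q → Q* = 91.75, P* = 39.5.
At the ceiling P = 30.5, quantity supplied = (30.5 − 2.8)/0.4 = 69.25.
Willingness to pay at Q' = 69.25: 57.85 − 0.2·69.25 = 44.
ΔQ = 91.75 − 69.25 = 22.5; wedge = 44 − 30.5 = 13.5.
DWL = ½ × 22.5 × 13.5 = 151.875.

151.875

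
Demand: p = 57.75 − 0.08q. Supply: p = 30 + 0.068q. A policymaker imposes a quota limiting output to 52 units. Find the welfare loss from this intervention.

Competitive equilibrium: 57.75 − 0.08q = 30 + 0.068q → q* = 187.5, p* = 42.75.
At q = 52: demand price = 57.75 − 0.08·52 = 53.59; supply price = 30 + 0.068·52 = 33.536.
Δq = 187.5 − 52 = 135.5; wedge = 53.59 − 33.536 = 20.054.
The triangle = ½ × 135.5 × 20.054 = 1358.66.

1358.66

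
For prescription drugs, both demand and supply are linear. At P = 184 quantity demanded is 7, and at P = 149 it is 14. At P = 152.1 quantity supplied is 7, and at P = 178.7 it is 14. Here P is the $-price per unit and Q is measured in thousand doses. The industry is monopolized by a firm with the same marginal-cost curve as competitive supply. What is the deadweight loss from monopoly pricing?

Demand slope = (149 − 184)/(14 − 7) = −5, so P = 219 − 5Q.
Supply slope = (178.7 − 152.1)/(14 − 7) = 3.8, so P = 125.5 + 3.8Q.
Competitive equilibrium: 219 − 5Q = 125.5 + 3.8Q → Q* = 10.625, P* = 165.875.
Marginal revenue: MR = 219 − 10Q. Set MR = MC: 219 − 10Q = 125.5 + 3.8Q → Q_m = 6.7754.
Price P_m = 219 − 5·6.7754 = 185.123; MC(Q_m) = 125.5 + 3.8·6.7754 = 151.2465.
Competitive Q* = 10.625, so ΔQ = 3.8496; wedge = 185.123 − 151.2465 = 33.8765.
The triangle = ½ × 3.8496 × 33.8765 = $65.21 thousand.

$65.21 thousand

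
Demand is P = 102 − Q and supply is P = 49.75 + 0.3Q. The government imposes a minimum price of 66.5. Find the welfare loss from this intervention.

14.31

Competitive equilibrium: 102 − Q = 49.75 + 0.3Q → Q* = 40.1923, P* = 61.8077.
At the floor P = 66.5, quantity demanded = (102 − 66.5)/1 = 35.5.
Sellers' marginal cost at Q' = 35.5: 49.75 + 0.3·35.5 = 60.4.
ΔQ = 40.1923 − 35.5 = 4.6923; wedge = 66.5 − 60.4 = 6.1.
Welfare loss = ½ × 4.6923 × 6.1 = 14.31.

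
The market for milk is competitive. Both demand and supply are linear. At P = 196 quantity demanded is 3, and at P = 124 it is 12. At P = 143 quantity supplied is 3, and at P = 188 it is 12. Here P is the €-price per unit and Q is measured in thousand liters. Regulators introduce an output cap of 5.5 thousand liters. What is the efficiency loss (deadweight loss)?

€16.16 thousand

Demand slope = (124 − 196)/(12 − 3) = −8, so P = 220 − 8Q.
Supply slope = (188 − 143)/(12 − 3) = 5, so P = 128 + 5Q.
Competitive equilibrium: 220 − 8Q = 128 + 5Q → Q* = 7.0769, P* = 163.3846.
At Q = 5.5: demand price = 220 − 8·5.5 = 176; supply price = 128 + 5·5.5 = 155.5.
ΔQ = 7.0769 − 5.5 = 1.5769; wedge = 176 − 155.5 = 20.5.
Welfare loss = ½ × 1.5769 × 20.5 = €16.16 thousand.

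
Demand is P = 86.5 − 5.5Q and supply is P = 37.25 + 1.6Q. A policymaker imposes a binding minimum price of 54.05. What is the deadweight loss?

3.81

Competitive equilibrium: 86.5 − 5.5Q = 37.25 + 1.6Q → Q* = 6.9366, P* = 48.3486.
At the floor P = 54.05, quantity demanded = (86.5 − 54.05)/5.5 = 5.9.
Sellers' marginal cost at Q' = 5.9: 37.25 + 1.6·5.9 = 46.69.
ΔQ = 6.9366 − 5.9 = 1.0366; wedge = 54.05 − 46.69 = 7.36.
The triangle = ½ × 1.0366 × 7.36 = 3.81.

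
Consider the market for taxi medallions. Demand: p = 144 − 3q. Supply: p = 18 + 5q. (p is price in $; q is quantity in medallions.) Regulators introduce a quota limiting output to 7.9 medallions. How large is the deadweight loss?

Competitive equilibrium: 144 − 3q = 18 + 5q → q* = 15.75, p* = 96.75.
At q = 7.9: demand price = 144 − 3·7.9 = 120.3; supply price = 18 + 5·7.9 = 57.5.
Δq = 15.75 − 7.9 = 7.85; wedge = 120.3 − 57.5 = 62.8.
Deadweight loss = ½ × 7.85 × 62.8 = $246.49.

$246.49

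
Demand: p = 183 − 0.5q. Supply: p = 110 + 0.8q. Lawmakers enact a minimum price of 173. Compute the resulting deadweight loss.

849.62

Competitive equilibrium: 183 − 0.5q = 110 + 0.8q → q* = 56.15385, p* = 154.92308.
At the floor p = 173, quantity demanded = (183 − 173)/0.5 = 20.
Sellers' marginal cost at q' = 20: 110 + 0.8·20 = 126.
Δq = 56.15385 − 20 = 36.15385; wedge = 173 − 126 = 47.
Welfare loss = ½ × 36.15385 × 47 = 849.62.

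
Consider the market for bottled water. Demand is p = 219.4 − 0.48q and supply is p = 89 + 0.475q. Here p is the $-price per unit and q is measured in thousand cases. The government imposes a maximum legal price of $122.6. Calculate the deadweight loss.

Competitive equilibrium: 219.4 − 0.48q = 89 + 0.475q → q* = 136.5445, p* = 153.85864.
At the ceiling p = 122.6, quantity supplied = (122.6 − 89)/0.475 = 70.73684.
Willingness to pay at q' = 70.73684: 219.4 − 0.48·70.73684 = 185.44632.
Δq = 136.5445 − 70.73684 = 65.80766; wedge = 185.44632 − 122.6 = 62.84632.
Welfare loss = ½ × 65.80766 × 62.84632 = $2067.88 thousand.

$2067.88 thousand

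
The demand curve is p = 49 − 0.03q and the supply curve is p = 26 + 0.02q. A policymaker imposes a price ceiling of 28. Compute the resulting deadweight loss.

3240

Competitive equilibrium: 49 − 0.03q = 26 + 0.02q → q* = 460, p* = 35.2.
At the ceiling p = 28, quantity supplied = (28 − 26)/0.02 = 100.
Willingness to pay at q' = 100: 49 − 0.03·100 = 46.
Δq = 460 − 100 = 360; wedge = 46 − 28 = 18.
DWL = ½ × 360 × 18 = 3240.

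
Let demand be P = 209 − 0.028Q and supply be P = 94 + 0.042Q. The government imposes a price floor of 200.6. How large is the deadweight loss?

63114.29

Competitive equilibrium: 209 − 0.028Q = 94 + 0.042Q → Q* = 1642.85714, P* = 163.
At the floor P = 200.6, quantity demanded = (209 − 200.6)/0.028 = 300.
Sellers' marginal cost at Q' = 300: 94 + 0.042·300 = 106.6.
ΔQ = 1642.85714 − 300 = 1342.85714; wedge = 200.6 − 106.6 = 94.
Welfare loss = ½ × 1342.85714 × 94 = 63114.29.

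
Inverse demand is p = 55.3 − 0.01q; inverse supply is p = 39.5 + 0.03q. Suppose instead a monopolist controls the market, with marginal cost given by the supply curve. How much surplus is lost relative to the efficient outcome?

124.82

Competitive equilibrium: 55.3 − 0.01q = 39.5 + 0.03q → q* = 395, p* = 51.35.
Marginal revenue: MR = 55.3 − 0.02q. Set MR = MC: 55.3 − 0.02q = 39.5 + 0.03q → q_m = 316.
Price p_m = 55.3 − 0.01·316 = 52.14; MC(q_m) = 39.5 + 0.03·316 = 48.98.
Competitive q* = 395, so Δq = 79; wedge = 52.14 − 48.98 = 3.16.
Welfare loss = ½ × 79 × 3.16 = 124.82.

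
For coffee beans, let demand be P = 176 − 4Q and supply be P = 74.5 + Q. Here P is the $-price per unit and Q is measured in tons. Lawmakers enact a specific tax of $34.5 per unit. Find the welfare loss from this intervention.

$119.025

Competitive equilibrium: 176 − 4Q = 74.5 + Q → Q* = 20.3, P* = 94.8.
With the tax, the buyer price exceeds the seller price by 34.5: (176 − 4Q) − (74.5 + Q) = 34.5 → Q' = 13.4.
ΔQ = 20.3 − 13.4 = 6.9; the wedge equals the tax, 34.5.
The triangle = ½ × 6.9 × 34.5 = $119.025.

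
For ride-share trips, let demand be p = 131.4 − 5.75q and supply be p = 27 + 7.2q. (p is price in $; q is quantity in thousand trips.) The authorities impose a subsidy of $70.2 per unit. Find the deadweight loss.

$190.27 thousand

Competitive equilibrium: 131.4 − 5.75q = 27 + 7.2q → q* = 8.0618, p* = 85.0448.
The subsidy lowers effective supply by 70.2: p = 7.2q − 43.2.
New quantity: 131.4 − 5.75q = 7.2q − 43.2 → q' = 13.4826.
Overproduction Δq = 13.4826 − 8.0618 = 5.4208; wedge = subsidy = 70.2.
The triangle = ½ × 5.4208 × 70.2 = $190.27 thousand.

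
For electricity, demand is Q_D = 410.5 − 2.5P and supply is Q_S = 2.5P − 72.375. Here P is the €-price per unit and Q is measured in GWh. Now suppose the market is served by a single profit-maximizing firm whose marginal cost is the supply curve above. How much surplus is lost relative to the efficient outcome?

€1270.32

In inverse form: demand P = 164.2 − 0.4Q, supply P = 28.95 + 0.4Q.
Competitive equilibrium: 164.2 − 0.4Q = 28.95 + 0.4Q → Q* = 169.0625, P* = 96.575.
Marginal revenue: MR = 164.2 − 0.8Q. Set MR = MC: 164.2 − 0.8Q = 28.95 + 0.4Q → Q_m = 112.7083.
Price P_m = 164.2 − 0.4·112.7083 = 119.1167; MC(Q_m) = 28.95 + 0.4·112.7083 = 74.0333.
Competitive Q* = 169.0625, so ΔQ = 56.3542; wedge = 119.1167 − 74.0333 = 45.0834.
DWL = ½ × 56.3542 × 45.0834 = €1270.32.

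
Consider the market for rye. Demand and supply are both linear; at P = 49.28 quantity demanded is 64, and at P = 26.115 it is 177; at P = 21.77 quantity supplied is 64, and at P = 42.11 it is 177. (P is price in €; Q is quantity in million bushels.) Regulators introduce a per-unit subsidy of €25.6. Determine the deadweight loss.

€851.12 million

Demand slope = (26.115 − 49.28)/(177 − 64) = −0.205, so P = 62.4 − 0.205Q.
Supply slope = (42.11 − 21.77)/(177 − 64) = 0.18, so P = 10.25 + 0.18Q.
Competitive equilibrium: 62.4 − 0.205Q = 10.25 + 0.18Q → Q* = 135.4545, P* = 34.6318.
The subsidy lowers effective supply by 25.6: P = 0.18Q − 15.35.
New quantity: 62.4 − 0.205Q = 0.18Q − 15.35 → Q' = 201.9481.
Overproduction ΔQ = 201.9481 − 135.4545 = 66.4936; wedge = subsidy = 25.6.
Deadweight loss = ½ × 66.4936 × 25.6 = €851.12 million.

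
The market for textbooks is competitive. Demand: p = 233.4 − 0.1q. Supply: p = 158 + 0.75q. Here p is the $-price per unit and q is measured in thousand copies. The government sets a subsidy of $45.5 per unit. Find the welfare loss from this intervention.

Competitive equilibrium: 233.4 − 0.1q = 158 + 0.75q → q* = 88.7059, p* = 224.5294.
The subsidy lowers effective supply by 45.5: p = 112.5 + 0.75q.
New quantity: 233.4 − 0.1q = 112.5 + 0.75q → q' = 142.2353.
Overproduction Δq = 142.2353 − 88.7059 = 53.5294; wedge = subsidy = 45.5.
Deadweight loss = ½ × 53.5294 × 45.5 = $1217.79 thousand.

$1217.79 thousand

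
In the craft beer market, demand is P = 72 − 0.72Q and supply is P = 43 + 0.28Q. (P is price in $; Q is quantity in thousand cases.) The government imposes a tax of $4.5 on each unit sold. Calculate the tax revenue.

Competitive equilibrium: 72 − 0.72Q = 43 + 0.28Q → Q* = 29, P* = 51.12.
With the tax, the buyer price exceeds the seller price by 4.5: (72 − 0.72Q) − (43 + 0.28Q) = 4.5 → Q' = 24.5.
Tax revenue = 4.5 × 24.5 = $110.25 thousand.

$110.25 thousand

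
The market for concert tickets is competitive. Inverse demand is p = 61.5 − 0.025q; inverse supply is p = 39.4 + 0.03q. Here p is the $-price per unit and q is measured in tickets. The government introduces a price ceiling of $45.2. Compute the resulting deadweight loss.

Competitive equilibrium: 61.5 − 0.025q = 39.4 + 0.03q → q* = 401.81818, p* = 51.45455.
At the ceiling p = 45.2, quantity supplied = (45.2 − 39.4)/0.03 = 193.33333.
Willingness to pay at q' = 193.33333: 61.5 − 0.025·193.33333 = 56.66667.
Δq = 401.81818 − 193.33333 = 208.48485; wedge = 56.66667 − 45.2 = 11.46667.
The triangle = ½ × 208.48485 × 11.46667 = $1195.31.

$1195.31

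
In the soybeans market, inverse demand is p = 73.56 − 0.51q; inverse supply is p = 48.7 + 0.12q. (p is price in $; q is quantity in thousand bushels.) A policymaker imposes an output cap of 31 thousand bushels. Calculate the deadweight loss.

Competitive equilibrium: 73.56 − 0.51q = 48.7 + 0.12q → q* = 39.4603, p* = 53.4352.
At q = 31: demand price = 73.56 − 0.51·31 = 57.75; supply price = 48.7 + 0.12·31 = 52.42.
Δq = 39.4603 − 31 = 8.4603; wedge = 57.75 − 52.42 = 5.33.
The triangle = ½ × 8.4603 × 5.33 = $22.55 thousand.

$22.55 thousand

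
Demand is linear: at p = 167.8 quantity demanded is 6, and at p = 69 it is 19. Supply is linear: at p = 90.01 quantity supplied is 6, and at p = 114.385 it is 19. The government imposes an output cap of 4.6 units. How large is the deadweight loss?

Demand slope = (69 − 167.8)/(19 − 6) = −7.6, so p = 213.4 − 7.6q.
Supply slope = (114.385 − 90.01)/(19 − 6) = 1.875, so p = 78.76 + 1.875q.
Competitive equilibrium: 213.4 − 7.6q = 78.76 + 1.875q → q* = 14.21, p* = 105.4038.
At q = 4.6: demand price = 213.4 − 7.6·4.6 = 178.44; supply price = 78.76 + 1.875·4.6 = 87.385.
Δq = 14.21 − 4.6 = 9.61; wedge = 178.44 − 87.385 = 91.055.
The triangle = ½ × 9.61 × 91.055 = 437.52.

437.52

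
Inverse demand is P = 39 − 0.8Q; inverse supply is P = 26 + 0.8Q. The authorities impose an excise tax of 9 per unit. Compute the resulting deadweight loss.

Competitive equilibrium: 39 − 0.8Q = 26 + 0.8Q → Q* = 8.125, P* = 32.5.
With the tax, the buyer price exceeds the seller price by 9: (39 − 0.8Q) − (26 + 0.8Q) = 9 → Q' = 2.5.
ΔQ = 8.125 − 2.5 = 5.625; the wedge equals the tax, 9.
The triangle = ½ × 5.625 × 9 = 25.31.

25.31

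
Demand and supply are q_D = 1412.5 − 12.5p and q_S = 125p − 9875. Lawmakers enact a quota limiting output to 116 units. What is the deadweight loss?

3216.25

In inverse form: demand p = 113 − 0.08q, supply p = 79 + 0.008q.
Competitive equilibrium: 113 − 0.08q = 79 + 0.008q → q* = 386.3636, p* = 82.0909.
At q = 116: demand price = 113 − 0.08·116 = 103.72; supply price = 79 + 0.008·116 = 79.928.
Δq = 386.3636 − 116 = 270.3636; wedge = 103.72 − 79.928 = 23.792.
Deadweight loss = ½ × 270.3636 × 23.792 = 3216.25.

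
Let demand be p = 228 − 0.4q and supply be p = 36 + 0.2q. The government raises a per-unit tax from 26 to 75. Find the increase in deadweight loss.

Competitive equilibrium: 228 − 0.4q = 36 + 0.2q → q* = 320, p* = 100.
For a per-unit tax t: Δq = t/0.6, so DWL = ½·t·(t/0.6) = t²/1.2.
At t = 26: DWL = 563.333. At t = 75: DWL = 4687.5.
Increase = 4687.5 − 563.333 = 4124.17.

4124.17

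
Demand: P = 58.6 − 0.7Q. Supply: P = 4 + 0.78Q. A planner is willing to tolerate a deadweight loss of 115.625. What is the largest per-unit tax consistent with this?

Competitive equilibrium: 58.6 − 0.7Q = 4 + 0.78Q → Q* = 36.8919, P* = 32.7757.
A tax t gives ΔQ = t/1.48 and wedge t, so DWL = t²/2.96.
t²/2.96 = 115.625 → t² = 342.25 → t = 18.5.

18.5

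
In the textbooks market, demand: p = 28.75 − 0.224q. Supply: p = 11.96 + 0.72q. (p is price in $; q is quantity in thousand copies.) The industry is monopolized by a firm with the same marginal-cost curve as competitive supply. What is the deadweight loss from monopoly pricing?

$5.49 thousand

Competitive equilibrium: 28.75 − 0.224q = 11.96 + 0.72q → q* = 17.786, p* = 24.7659.
Marginal revenue: MR = 28.75 − 0.448q. Set MR = MC: 28.75 − 0.448q = 11.96 + 0.72q → q_m = 14.375.
Price p_m = 28.75 − 0.224·14.375 = 25.53; MC(q_m) = 11.96 + 0.72·14.375 = 22.31.
Competitive q* = 17.786, so Δq = 3.411; wedge = 25.53 − 22.31 = 3.22.
Welfare loss = ½ × 3.411 × 3.22 = $5.49 thousand.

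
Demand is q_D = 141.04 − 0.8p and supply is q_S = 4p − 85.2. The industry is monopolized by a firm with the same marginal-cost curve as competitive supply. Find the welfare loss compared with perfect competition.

In inverse form: demand p = 176.3 − 1.25q, supply p = 21.3 + 0.25q.
Competitive equilibrium: 176.3 − 1.25q = 21.3 + 0.25q → q* = 103.33333, p* = 47.13333.
Marginal revenue: MR = 176.3 − 2.5q. Set MR = MC: 176.3 − 2.5q = 21.3 + 0.25q → q_m = 56.36364.
Price p_m = 176.3 − 1.25·56.36364 = 105.84545; MC(q_m) = 21.3 + 0.25·56.36364 = 35.39091.
Competitive q* = 103.33333, so Δq = 46.96969; wedge = 105.84545 − 35.39091 = 70.45454.
Welfare loss = ½ × 46.96969 × 70.45454 = 1654.61.

1654.61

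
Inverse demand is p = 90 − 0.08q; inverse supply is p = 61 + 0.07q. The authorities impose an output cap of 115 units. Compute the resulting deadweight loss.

Competitive equilibrium: 90 − 0.08q = 61 + 0.07q → q* = 193.3333, p* = 74.5333.
At q = 115: demand price = 90 − 0.08·115 = 80.8; supply price = 61 + 0.07·115 = 69.05.
Δq = 193.3333 − 115 = 78.3333; wedge = 80.8 − 69.05 = 11.75.
DWL = ½ × 78.3333 × 11.75 = 460.21.

460.21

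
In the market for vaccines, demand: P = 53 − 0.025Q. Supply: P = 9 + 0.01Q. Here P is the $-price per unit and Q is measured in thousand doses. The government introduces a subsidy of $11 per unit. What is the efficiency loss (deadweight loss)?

$1728.57 thousand

Competitive equilibrium: 53 − 0.025Q = 9 + 0.01Q → Q* = 1257.1429, P* = 21.5714.
The subsidy lowers effective supply by 11: P = 0.01Q − 2.
New quantity: 53 − 0.025Q = 0.01Q − 2 → Q' = 1571.4286.
Overproduction ΔQ = 1571.4286 − 1257.1429 = 314.2857; wedge = subsidy = 11.
The triangle = ½ × 314.2857 × 11 = $1728.57 thousand.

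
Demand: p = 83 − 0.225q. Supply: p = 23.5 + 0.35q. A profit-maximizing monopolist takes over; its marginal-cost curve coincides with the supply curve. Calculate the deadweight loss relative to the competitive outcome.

Competitive equilibrium: 83 − 0.225q = 23.5 + 0.35q → q* = 103.4783, p* = 59.7174.
Marginal revenue: MR = 83 − 0.45q. Set MR = MC: 83 − 0.45q = 23.5 + 0.35q → q_m = 74.375.
Price p_m = 83 − 0.225·74.375 = 66.2656; MC(q_m) = 23.5 + 0.35·74.375 = 49.5313.
Competitive q* = 103.4783, so Δq = 29.1033; wedge = 66.2656 − 49.5313 = 16.7343.
Welfare loss = ½ × 29.1033 × 16.7343 = 243.51.

243.51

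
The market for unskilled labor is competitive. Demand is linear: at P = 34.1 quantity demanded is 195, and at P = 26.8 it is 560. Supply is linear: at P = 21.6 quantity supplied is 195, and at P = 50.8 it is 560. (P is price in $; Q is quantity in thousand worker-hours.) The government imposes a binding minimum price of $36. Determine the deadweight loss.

Demand slope = (26.8 − 34.1)/(560 − 195) = −0.02, so P = 38 − 0.02Q.
Supply slope = (50.8 − 21.6)/(560 − 195) = 0.08, so P = 6 + 0.08Q.
Competitive equilibrium: 38 − 0.02Q = 6 + 0.08Q → Q* = 320, P* = 31.6.
At the floor P = 36, quantity demanded = (38 − 36)/0.02 = 100.
Sellers' marginal cost at Q' = 100: 6 + 0.08·100 = 14.
ΔQ = 320 − 100 = 220; wedge = 36 − 14 = 22.
The triangle = ½ × 220 × 22 = $2420 thousand.

$2420 thousand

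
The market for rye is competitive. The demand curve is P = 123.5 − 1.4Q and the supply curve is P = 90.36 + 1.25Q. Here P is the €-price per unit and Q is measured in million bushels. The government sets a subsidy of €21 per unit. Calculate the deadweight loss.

Competitive equilibrium: 123.5 − 1.4Q = 90.36 + 1.25Q → Q* = 12.5057, P* = 105.9921.
The subsidy lowers effective supply by 21: P = 69.36 + 1.25Q.
New quantity: 123.5 − 1.4Q = 69.36 + 1.25Q → Q' = 20.4302.
Overproduction ΔQ = 20.4302 − 12.5057 = 7.9245; wedge = subsidy = 21.
Welfare loss = ½ × 7.9245 × 21 = €83.21 million.

€83.21 million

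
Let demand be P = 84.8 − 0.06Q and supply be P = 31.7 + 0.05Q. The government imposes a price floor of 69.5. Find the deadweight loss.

Competitive equilibrium: 84.8 − 0.06Q = 31.7 + 0.05Q → Q* = 482.7273, P* = 55.8364.
At the floor P = 69.5, quantity demanded = (84.8 − 69.5)/0.06 = 255.
Sellers' marginal cost at Q' = 255: 31.7 + 0.05·255 = 44.45.
ΔQ = 482.7273 − 255 = 227.7273; wedge = 69.5 − 44.45 = 25.05.
The triangle = ½ × 227.7273 × 25.05 = 2852.28.

2852.28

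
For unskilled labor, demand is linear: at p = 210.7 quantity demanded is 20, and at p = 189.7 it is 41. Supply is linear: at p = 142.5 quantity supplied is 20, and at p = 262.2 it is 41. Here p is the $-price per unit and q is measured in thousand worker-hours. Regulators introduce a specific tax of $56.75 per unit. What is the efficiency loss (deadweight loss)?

$240.34 thousand

Demand slope = (189.7 − 210.7)/(41 − 20) = −1, so p = 230.7 − q.
Supply slope = (262.2 − 142.5)/(41 − 20) = 5.7, so p = 28.5 + 5.7q.
Competitive equilibrium: 230.7 − q = 28.5 + 5.7q → q* = 30.1791, p* = 200.5209.
With the tax, the buyer price exceeds the seller price by 56.75: (230.7 − q) − (28.5 + 5.7q) = 56.75 → q' = 21.709.
Δq = 30.1791 − 21.709 = 8.4701; the wedge equals the tax, 56.75.
DWL = ½ × 8.4701 × 56.75 = $240.34 thousand.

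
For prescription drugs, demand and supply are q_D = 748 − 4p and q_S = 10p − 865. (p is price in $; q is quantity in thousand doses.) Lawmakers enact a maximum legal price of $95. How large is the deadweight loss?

In inverse form: demand p = 187 − 0.25q, supply p = 86.5 + 0.1q.
Competitive equilibrium: 187 − 0.25q = 86.5 + 0.1q → q* = 287.14286, p* = 115.21429.
At the ceiling p = 95, quantity supplied = (95 − 86.5)/0.1 = 85.
Willingness to pay at q' = 85: 187 − 0.25·85 = 165.75.
Δq = 287.14286 − 85 = 202.14286; wedge = 165.75 − 95 = 70.75.
Deadweight loss = ½ × 202.14286 × 70.75 = $7150.80 thousand.

$7150.80 thousand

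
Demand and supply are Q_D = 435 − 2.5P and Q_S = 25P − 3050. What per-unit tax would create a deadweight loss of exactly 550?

In inverse form: demand P = 174 − 0.4Q, supply P = 122 + 0.04Q.
Competitive equilibrium: 174 − 0.4Q = 122 + 0.04Q → Q* = 118.1818, P* = 126.7273.
A tax t gives ΔQ = t/0.44 and wedge t, so DWL = t²/0.88.
t²/0.88 = 550 → t² = 484 → t = 22.

22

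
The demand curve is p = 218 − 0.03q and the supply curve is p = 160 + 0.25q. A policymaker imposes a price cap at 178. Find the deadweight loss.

Competitive equilibrium: 218 − 0.03q = 160 + 0.25q → q* = 207.1429, p* = 211.7857.
At the ceiling p = 178, quantity supplied = (178 − 160)/0.25 = 72.
Willingness to pay at q' = 72: 218 − 0.03·72 = 215.84.
Δq = 207.1429 − 72 = 135.1429; wedge = 215.84 − 178 = 37.84.
Welfare loss = ½ × 135.1429 × 37.84 = 2556.90.

2556.90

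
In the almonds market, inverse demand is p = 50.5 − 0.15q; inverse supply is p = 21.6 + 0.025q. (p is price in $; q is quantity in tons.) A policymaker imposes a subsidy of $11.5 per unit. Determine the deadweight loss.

Competitive equilibrium: 50.5 − 0.15q = 21.6 + 0.025q → q* = 165.1429, p* = 25.7286.
The subsidy lowers effective supply by 11.5: p = 10.1 + 0.025q.
New quantity: 50.5 − 0.15q = 10.1 + 0.025q → q' = 230.8571.
Overproduction Δq = 230.8571 − 165.1429 = 65.7142; wedge = subsidy = 11.5.
The triangle = ½ × 65.7142 × 11.5 = $377.86.

$377.86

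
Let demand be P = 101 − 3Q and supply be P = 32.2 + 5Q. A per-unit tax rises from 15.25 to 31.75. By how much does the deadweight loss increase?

Competitive equilibrium: 101 − 3Q = 32.2 + 5Q → Q* = 8.6, P* = 75.2.
For a per-unit tax t: ΔQ = t/8, so DWL = ½·t·(t/8) = t²/16.
At t = 15.25: DWL = 14.535. At t = 31.75: DWL = 63.004.
Increase = 63.004 − 14.535 = 48.47.

48.47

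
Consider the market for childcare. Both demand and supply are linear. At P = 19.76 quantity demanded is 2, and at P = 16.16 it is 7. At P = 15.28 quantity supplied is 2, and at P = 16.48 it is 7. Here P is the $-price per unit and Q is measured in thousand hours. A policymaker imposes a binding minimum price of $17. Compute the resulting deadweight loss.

Demand slope = (16.16 − 19.76)/(7 − 2) = −0.72, so P = 21.2 − 0.72Q.
Supply slope = (16.48 − 15.28)/(7 − 2) = 0.24, so P = 14.8 + 0.24Q.
Competitive equilibrium: 21.2 − 0.72Q = 14.8 + 0.24Q → Q* = 6.6667, P* = 16.4.
At the floor P = 17, quantity demanded = (21.2 − 17)/0.72 = 5.8333.
Sellers' marginal cost at Q' = 5.8333: 14.8 + 0.24·5.8333 = 16.2.
ΔQ = 6.6667 − 5.8333 = 0.8334; wedge = 17 − 16.2 = 0.8.
DWL = ½ × 0.8334 × 0.8 = $0.33 thousand.

$0.33 thousand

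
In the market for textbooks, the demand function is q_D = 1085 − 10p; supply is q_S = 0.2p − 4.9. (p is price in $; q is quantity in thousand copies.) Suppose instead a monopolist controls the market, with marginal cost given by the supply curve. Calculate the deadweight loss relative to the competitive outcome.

In inverse form: demand p = 108.5 − 0.1q, supply p = 24.5 + 5q.
Competitive equilibrium: 108.5 − 0.1q = 24.5 + 5q → q* = 16.4706, p* = 106.8529.
Marginal revenue: MR = 108.5 − 0.2q. Set MR = MC: 108.5 − 0.2q = 24.5 + 5q → q_m = 16.1538.
Price p_m = 108.5 − 0.1·16.1538 = 106.8846; MC(q_m) = 24.5 + 5·16.1538 = 105.269.
Competitive q* = 16.4706, so Δq = 0.3168; wedge = 106.8846 − 105.269 = 1.6156.
Deadweight loss = ½ × 0.3168 × 1.6156 = $0.26 thousand.

$0.26 thousand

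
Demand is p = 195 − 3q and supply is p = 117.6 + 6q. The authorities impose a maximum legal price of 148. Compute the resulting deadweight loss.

56.18

Competitive equilibrium: 195 − 3q = 117.6 + 6q → q* = 8.6, p* = 169.2.
At the ceiling p = 148, quantity supplied = (148 − 117.6)/6 = 5.0667.
Willingness to pay at q' = 5.0667: 195 − 3·5.0667 = 179.7999.
Δq = 8.6 − 5.0667 = 3.5333; wedge = 179.7999 − 148 = 31.7999.
The triangle = ½ × 3.5333 × 31.7999 = 56.18.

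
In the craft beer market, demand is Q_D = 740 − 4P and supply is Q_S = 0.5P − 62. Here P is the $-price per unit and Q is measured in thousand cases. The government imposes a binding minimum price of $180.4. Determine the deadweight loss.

$85.37 thousand

In inverse form: demand P = 185 − 0.25Q, supply P = 124 + 2Q.
Competitive equilibrium: 185 − 0.25Q = 124 + 2Q → Q* = 27.1111, P* = 178.2222.
At the floor P = 180.4, quantity demanded = (185 − 180.4)/0.25 = 18.4.
Sellers' marginal cost at Q' = 18.4: 124 + 2·18.4 = 160.8.
ΔQ = 27.1111 − 18.4 = 8.7111; wedge = 180.4 − 160.8 = 19.6.
The triangle = ½ × 8.7111 × 19.6 = $85.37 thousand.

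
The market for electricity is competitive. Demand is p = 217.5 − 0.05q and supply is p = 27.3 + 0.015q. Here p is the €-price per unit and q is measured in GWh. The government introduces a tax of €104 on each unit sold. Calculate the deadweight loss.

€83200

Competitive equilibrium: 217.5 − 0.05q = 27.3 + 0.015q → q* = 2926.1538, p* = 71.1923.
With the tax, the buyer price exceeds the seller price by 104: (217.5 − 0.05q) − (27.3 + 0.015q) = 104 → q' = 1326.1538.
Δq = 2926.1538 − 1326.1538 = 1600; the wedge equals the tax, 104.
The triangle = ½ × 1600 × 104 = €83200.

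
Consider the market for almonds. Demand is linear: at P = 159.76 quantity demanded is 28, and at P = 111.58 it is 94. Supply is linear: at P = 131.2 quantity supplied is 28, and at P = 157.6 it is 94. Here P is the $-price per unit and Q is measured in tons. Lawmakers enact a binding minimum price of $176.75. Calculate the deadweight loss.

$1331.67

Demand slope = (111.58 − 159.76)/(94 − 28) = −0.73, so P = 180.2 − 0.73Q.
Supply slope = (157.6 − 131.2)/(94 − 28) = 0.4, so P = 120 + 0.4Q.
Competitive equilibrium: 180.2 − 0.73Q = 120 + 0.4Q → Q* = 53.2743, P* = 141.3097.
At the floor P = 176.75, quantity demanded = (180.2 − 176.75)/0.73 = 4.726.
Sellers' marginal cost at Q' = 4.726: 120 + 0.4·4.726 = 121.8904.
ΔQ = 53.2743 − 4.726 = 48.5483; wedge = 176.75 − 121.8904 = 54.8596.
DWL = ½ × 48.5483 × 54.8596 = $1331.67.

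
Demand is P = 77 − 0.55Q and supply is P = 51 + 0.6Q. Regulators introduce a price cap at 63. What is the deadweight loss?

Competitive equilibrium: 77 − 0.55Q = 51 + 0.6Q → Q* = 22.6087, P* = 64.5652.
At the ceiling P = 63, quantity supplied = (63 − 51)/0.6 = 20.
Willingness to pay at Q' = 20: 77 − 0.55·20 = 66.
ΔQ = 22.6087 − 20 = 2.6087; wedge = 66 − 63 = 3.
DWL = ½ × 2.6087 × 3 = 3.91.

3.91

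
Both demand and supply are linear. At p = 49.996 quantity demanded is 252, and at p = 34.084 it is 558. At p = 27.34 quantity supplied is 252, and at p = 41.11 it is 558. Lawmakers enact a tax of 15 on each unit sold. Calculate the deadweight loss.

1159.79

Demand slope = (34.084 − 49.996)/(558 − 252) = −0.052, so p = 63.1 − 0.052q.
Supply slope = (41.11 − 27.34)/(558 − 252) = 0.045, so p = 16 + 0.045q.
Competitive equilibrium: 63.1 − 0.052q = 16 + 0.045q → q* = 485.567, p* = 37.8505.
With the tax, the buyer price exceeds the seller price by 15: (63.1 − 0.052q) − (16 + 0.045q) = 15 → q' = 330.9278.
Δq = 485.567 − 330.9278 = 154.6392; the wedge equals the tax, 15.
The triangle = ½ × 154.6392 × 15 = 1159.79.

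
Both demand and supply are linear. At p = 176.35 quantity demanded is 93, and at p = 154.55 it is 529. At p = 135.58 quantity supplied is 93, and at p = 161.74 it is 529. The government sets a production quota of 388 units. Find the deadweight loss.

314.65

Demand slope = (154.55 − 176.35)/(529 − 93) = −0.05, so p = 181 − 0.05q.
Supply slope = (161.74 − 135.58)/(529 − 93) = 0.06, so p = 130 + 0.06q.
Competitive equilibrium: 181 − 0.05q = 130 + 0.06q → q* = 463.6364, p* = 157.8182.
At q = 388: demand price = 181 − 0.05·388 = 161.6; supply price = 130 + 0.06·388 = 153.28.
Δq = 463.6364 − 388 = 75.6364; wedge = 161.6 − 153.28 = 8.32.
The triangle = ½ × 75.6364 × 8.32 = 314.65.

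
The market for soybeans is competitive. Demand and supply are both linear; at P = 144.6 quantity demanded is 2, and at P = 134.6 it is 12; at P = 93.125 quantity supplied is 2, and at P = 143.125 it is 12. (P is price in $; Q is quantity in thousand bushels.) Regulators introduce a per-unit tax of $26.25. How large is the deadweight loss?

$57.42 thousand

Demand slope = (134.6 − 144.6)/(12 − 2) = −1, so P = 146.6 − Q.
Supply slope = (143.125 − 93.125)/(12 − 2) = 5, so P = 83.125 + 5Q.
Competitive equilibrium: 146.6 − Q = 83.125 + 5Q → Q* = 10.5792, P* = 136.0208.
With the tax, the buyer price exceeds the seller price by 26.25: (146.6 − Q) − (83.125 + 5Q) = 26.25 → Q' = 6.2042.
ΔQ = 10.5792 − 6.2042 = 4.375; the wedge equals the tax, 26.25.
DWL = ½ × 4.375 × 26.25 = $57.42 thousand.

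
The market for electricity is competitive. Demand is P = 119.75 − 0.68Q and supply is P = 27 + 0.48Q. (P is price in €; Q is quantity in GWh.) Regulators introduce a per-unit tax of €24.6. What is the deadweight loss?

€260.84

Competitive equilibrium: 119.75 − 0.68Q = 27 + 0.48Q → Q* = 79.9569, P* = 65.3793.
With the tax, the buyer price exceeds the seller price by 24.6: (119.75 − 0.68Q) − (27 + 0.48Q) = 24.6 → Q' = 58.75.
ΔQ = 79.9569 − 58.75 = 21.2069; the wedge equals the tax, 24.6.
DWL = ½ × 21.2069 × 24.6 = €260.84.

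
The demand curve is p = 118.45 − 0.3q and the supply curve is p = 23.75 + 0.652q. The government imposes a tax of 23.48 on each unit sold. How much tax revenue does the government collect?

Competitive equilibrium: 118.45 − 0.3q = 23.75 + 0.652q → q* = 99.4748, p* = 88.6076.
With the tax, the buyer price exceeds the seller price by 23.48: (118.45 − 0.3q) − (23.75 + 0.652q) = 23.48 → q' = 74.8109.
Tax revenue = 23.48 × 74.8109 = 1756.56.

1756.56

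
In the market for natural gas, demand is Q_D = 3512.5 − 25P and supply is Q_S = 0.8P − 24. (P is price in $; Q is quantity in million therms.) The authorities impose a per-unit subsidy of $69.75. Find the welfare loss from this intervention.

In inverse form: demand P = 140.5 − 0.04Q, supply P = 30 + 1.25Q.
Competitive equilibrium: 140.5 − 0.04Q = 30 + 1.25Q → Q* = 85.6589, P* = 137.0736.
The subsidy lowers effective supply by 69.75: P = 1.25Q − 39.75.
New quantity: 140.5 − 0.04Q = 1.25Q − 39.75 → Q' = 139.7287.
Overproduction ΔQ = 139.7287 − 85.6589 = 54.0698; wedge = subsidy = 69.75.
Welfare loss = ½ × 54.0698 × 69.75 = $1885.68 million.

$1885.68 million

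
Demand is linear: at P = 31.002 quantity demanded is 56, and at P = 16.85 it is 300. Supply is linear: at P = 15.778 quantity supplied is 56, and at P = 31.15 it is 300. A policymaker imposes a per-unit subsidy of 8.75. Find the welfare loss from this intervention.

Demand slope = (16.85 − 31.002)/(300 − 56) = −0.058, so P = 34.25 − 0.058Q.
Supply slope = (31.15 − 15.778)/(300 − 56) = 0.063, so P = 12.25 + 0.063Q.
Competitive equilibrium: 34.25 − 0.058Q = 12.25 + 0.063Q → Q* = 181.8182, P* = 23.7045.
The subsidy lowers effective supply by 8.75: P = 3.5 + 0.063Q.
New quantity: 34.25 − 0.058Q = 3.5 + 0.063Q → Q' = 254.1322.
Overproduction ΔQ = 254.1322 − 181.8182 = 72.314; wedge = subsidy = 8.75.
Deadweight loss = ½ × 72.314 × 8.75 = 316.37.

316.37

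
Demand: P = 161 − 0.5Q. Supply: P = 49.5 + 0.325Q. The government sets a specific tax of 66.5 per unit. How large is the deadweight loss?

Competitive equilibrium: 161 − 0.5Q = 49.5 + 0.325Q → Q* = 135.1515, P* = 93.4242.
With the tax, the buyer price exceeds the seller price by 66.5: (161 − 0.5Q) − (49.5 + 0.325Q) = 66.5 → Q' = 54.5455.
ΔQ = 135.1515 − 54.5455 = 80.606; the wedge equals the tax, 66.5.
DWL = ½ × 80.606 × 66.5 = 2680.15.

2680.15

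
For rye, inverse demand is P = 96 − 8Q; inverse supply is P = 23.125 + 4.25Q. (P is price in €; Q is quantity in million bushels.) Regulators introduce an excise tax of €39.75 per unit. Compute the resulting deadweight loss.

€64.49 million

Competitive equilibrium: 96 − 8Q = 23.125 + 4.25Q → Q* = 5.949, P* = 48.4082.
With the tax, the buyer price exceeds the seller price by 39.75: (96 − 8Q) − (23.125 + 4.25Q) = 39.75 → Q' = 2.7041.
ΔQ = 5.949 − 2.7041 = 3.2449; the wedge equals the tax, 39.75.
The triangle = ½ × 3.2449 × 39.75 = €64.49 million.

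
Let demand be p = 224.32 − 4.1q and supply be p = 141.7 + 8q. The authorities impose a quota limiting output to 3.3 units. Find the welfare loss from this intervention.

75.31

Competitive equilibrium: 224.32 − 4.1q = 141.7 + 8q → q* = 6.8281, p* = 196.3248.
At q = 3.3: demand price = 224.32 − 4.1·3.3 = 210.79; supply price = 141.7 + 8·3.3 = 168.1.
Δq = 6.8281 − 3.3 = 3.5281; wedge = 210.79 − 168.1 = 42.69.
The triangle = ½ × 3.5281 × 42.69 = 75.31.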